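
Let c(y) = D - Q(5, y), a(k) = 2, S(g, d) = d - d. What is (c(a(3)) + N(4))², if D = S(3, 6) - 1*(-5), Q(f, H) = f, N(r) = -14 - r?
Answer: 324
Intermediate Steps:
S(g, d) = 0
D = 5 (D = 0 - 1*(-5) = 0 + 5 = 5)
c(y) = 0 (c(y) = 5 - 1*5 = 5 - 5 = 0)
(c(a(3)) + N(4))² = (0 + (-14 - 1*4))² = (0 + (-14 - 4))² = (0 - 18)² = (-18)² = 324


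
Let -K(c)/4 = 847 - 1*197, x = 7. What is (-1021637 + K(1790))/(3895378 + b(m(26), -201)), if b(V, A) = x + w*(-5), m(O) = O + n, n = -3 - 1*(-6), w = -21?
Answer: -1024237/3895490 ≈ -0.26293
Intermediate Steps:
n = 3 (n = -3 + 6 = 3)
m(O) = 3 + O (m(O) = O + 3 = 3 + O)
K(c) = -2600 (K(c) = -4*(847 - 1*197) = -4*(847 - 197) = -4*650 = -2600)
b(V, A) = 112 (b(V, A) = 7 - 21*(-5) = 7 + 105 = 112)
(-1021637 + K(1790))/(3895378 + b(m(26), -201)) = (-1021637 - 2600)/(3895378 + 112) = -1024237/3895490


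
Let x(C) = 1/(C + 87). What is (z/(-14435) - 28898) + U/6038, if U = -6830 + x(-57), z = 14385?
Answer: -15113355882833/522951180 ≈ -28900.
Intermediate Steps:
x(C) = 1/(87 + C)
U = -204899/30 (U = -6830 + 1/(87 - 57) = -6830 + 1/30 = -204899/30 ≈ -6830.0)
(z/(-14435) - 28898) + U/6038 = (14385/(-14435) - 28898) - 204899/30/6038 = (14385*(-1/14435) - 28898) - 204899/30*1/6038 = (-2877/2887 - 28898) - 204899/181140 = -83431403/2887 - 204899/181140 = -15113355882833/522951180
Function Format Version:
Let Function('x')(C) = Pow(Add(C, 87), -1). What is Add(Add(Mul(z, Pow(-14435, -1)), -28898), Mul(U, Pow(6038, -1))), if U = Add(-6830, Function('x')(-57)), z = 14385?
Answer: Rational(-15113355882833, 522951180) ≈ -28900.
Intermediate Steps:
Function('x')(C) = Pow(Add(87, C), -1)
U = Rational(-204899, 30) (U = Add(-6830, Pow(Add(87, -57), -1)) = Add(-6830, Pow(30, -1)) = Add(-6830, Rational(1, 30)) = Rational(-204899, 30) ≈ -6830.0)
Add(Add(Mul(z, Pow(-14435, -1)), -28898), Mul(U, Pow(6038, -1))) = Add(Add(Mul(14385, Pow(-14435, -1)), -28898), Mul(Rational(-204899, 30), Pow(6038, -1))) = Add(Add(Mul(14385, Rational(-1, 14435)), -28898), Mul(Rational(-204899, 30), Rational(1, 6038))) = Add(Add(Rational(-2877, 2887), -28898), Rational(-204899, 181140)) = Add(Rational(-83431403, 2887), Rational(-204899, 181140)) = Rational(-15113355882833, 522951180)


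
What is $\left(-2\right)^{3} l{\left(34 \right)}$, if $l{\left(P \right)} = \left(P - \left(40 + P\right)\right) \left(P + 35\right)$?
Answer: $22080$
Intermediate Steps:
$l{\left(P \right)} = -1400 - 40 P$ ($l{\left(P \right)} = - 40 \left(35 + P\right) = -1400 - 40 P$)
$\left(-2\right)^{3} l{\left(34 \right)} = \left(-2\right)^{3} \left(-1400 - 1360\right) = - 8 \left(-1400 - 1360\right) = \left(-8\right) \left(-2760\right) = 22080$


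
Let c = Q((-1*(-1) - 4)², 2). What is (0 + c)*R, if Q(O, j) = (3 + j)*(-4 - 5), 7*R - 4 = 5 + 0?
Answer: -405/7 ≈ -57.857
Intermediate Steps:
R = 9/7 (R = 4/7 + (5 + 0)/7 = 4/7 + (⅐)*5 = 4/7 + 5/7 = 9/7 ≈ 1.2857)
Q(O, j) = -27 - 9*j (Q(O, j) = (3 + j)*(-9) = -27 - 9*j)
c = -45 (c = -27 - 9*2 = -27 - 18 = -45)
(0 + c)*R = (0 - 45)*(9/7) = -45*9/7 = -405/7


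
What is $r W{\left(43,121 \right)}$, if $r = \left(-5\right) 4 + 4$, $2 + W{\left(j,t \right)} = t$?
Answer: $-1904$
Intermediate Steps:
$W{\left(j,t \right)} = -2 + t$
$r = -16$ ($r = -20 + 4 = -16$)
$r W{\left(43,121 \right)} = - 16 \left(-2 + 121\right) = \left(-16\right) 119 = -1904$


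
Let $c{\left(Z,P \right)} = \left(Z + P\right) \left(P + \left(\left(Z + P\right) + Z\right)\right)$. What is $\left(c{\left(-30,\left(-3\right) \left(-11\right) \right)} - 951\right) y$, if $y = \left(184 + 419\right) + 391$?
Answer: $-927402$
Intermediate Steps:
$c{\left(Z,P \right)} = \left(P + Z\right) \left(2 P + 2 Z\right)$ ($c{\left(Z,P \right)} = \left(P + Z\right) \left(P + \left(\left(P + Z\right) + Z\right)\right) = \left(P + Z\right) \left(P + \left(P + 2 Z\right)\right) = \left(P + Z\right) \left(2 P + 2 Z\right)$)
$y = 994$ ($y = 603 + 391 = 994$)
$\left(c{\left(-30,\left(-3\right) \left(-11\right) \right)} - 951\right) y = \left(\left(2 \left(\left(-3\right) \left(-11\right)\right)^{2} + 2 \left(-30\right)^{2} + 4 \left(\left(-3\right) \left(-11\right)\right) \left(-30\right)\right) - 951\right) 994 = \left(\left(2 \cdot 33^{2} + 2 \cdot 900 + 4 \cdot 33 \left(-30\right)\right) - 951\right) 994 = \left(\left(2 \cdot 1089 + 1800 - 3960\right) - 951\right) 994 = \left(\left(2178 + 1800 - 3960\right) - 951\right) 994 = \left(18 - 951\right) 994 = \left(-933\right) 994 = -927402$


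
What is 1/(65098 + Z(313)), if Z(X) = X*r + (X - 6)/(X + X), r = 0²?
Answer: 626/40751655 ≈ 1.5361e-5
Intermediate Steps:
r = 0
Z(X) = (-6 + X)/(2*X) (Z(X) = X*0 + (X - 6)/(X + X) = 0 + (-6 + X)/((2*X)) = 0 + (-6 + X)*(1/(2*X)) = 0 + (-6 + X)/(2*X) = (-6 + X)/(2*X))
1/(65098 + Z(313)) = 1/(65098 + (½)*(-6 + 313)/313) = 1/(65098 + (½)*(1/313)*307) = 1/(65098 + 307/626) = 1/(40751655/626) = 626/40751655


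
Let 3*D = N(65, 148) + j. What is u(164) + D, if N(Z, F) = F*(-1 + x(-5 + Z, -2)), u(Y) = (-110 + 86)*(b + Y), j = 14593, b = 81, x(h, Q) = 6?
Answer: -769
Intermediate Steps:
u(Y) = -1944 - 24*Y (u(Y) = (-110 + 86)*(81 + Y) = -24*(81 + Y) = -1944 - 24*Y)
N(Z, F) = 5*F (N(Z, F) = F*(-1 + 6) = F*5 = 5*F)
D = 5111 (D = (5*148 + 14593)/3 = (740 + 14593)/3 = (⅓)*15333 = 5111)
u(164) + D = (-1944 - 24*164) + 5111 = (-1944 - 3936) + 5111 = -5880 + 5111 = -769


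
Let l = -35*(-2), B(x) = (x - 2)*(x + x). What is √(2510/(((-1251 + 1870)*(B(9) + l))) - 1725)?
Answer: I*√129545180410/8666 ≈ 41.533*I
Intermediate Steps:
B(x) = 2*x*(-2 + x) (B(x) = (-2 + x)*(2*x) = 2*x*(-2 + x))
l = 70
√(2510/(((-1251 + 1870)*(B(9) + l))) - 1725) = √(2510/(((-1251 + 1870)*(2*9*(-2 + 9) + 70))) - 1725) = √(2510/((619*(2*9*7 + 70))) - 1725) = √(2510/((619*(126 + 70))) - 1725) = √(2510/((619*196)) - 1725) = √(2510/121324 - 1725) = √(2510*(1/121324) - 1725) = √(1255/60662 - 1725) = √(-104640695/60662) = I*√129545180410/8666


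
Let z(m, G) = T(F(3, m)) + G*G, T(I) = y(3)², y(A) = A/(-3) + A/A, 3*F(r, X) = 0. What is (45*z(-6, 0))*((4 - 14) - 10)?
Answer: 0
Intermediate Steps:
F(r, X) = 0 (F(r, X) = (⅓)*0 = 0)
y(A) = 1 - A/3 (y(A) = A*(-⅓) + 1 = -A/3 + 1 = 1 - A/3)
T(I) = 0 (T(I) = (1 - ⅓*3)² = (1 - 1)² = 0² = 0)
z(m, G) = G² (z(m, G) = 0 + G*G = 0 + G² = G²)
(45*z(-6, 0))*((4 - 14) - 10) = (45*0²)*((4 - 14) - 10) = (45*0)*(-10 - 10) = 0*(-20) = 0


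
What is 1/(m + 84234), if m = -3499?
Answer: 1/80735 ≈ 1.2386e-5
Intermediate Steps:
1/(m + 84234) = 1/(-3499 + 84234) = 1/80735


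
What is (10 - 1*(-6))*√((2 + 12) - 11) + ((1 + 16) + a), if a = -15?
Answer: 2 + 16*√3 ≈ 29.713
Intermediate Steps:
(10 - 1*(-6))*√((2 + 12) - 11) + ((1 + 16) + a) = (10 - 1*(-6))*√((2 + 12) - 11) + ((1 + 16) - 15) = (10 + 6)*√(14 - 11) + (17 - 15) = 16*√3 + 2 = 2 + 16*√3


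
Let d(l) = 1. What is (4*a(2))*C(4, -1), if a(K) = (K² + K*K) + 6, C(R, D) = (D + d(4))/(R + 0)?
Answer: 0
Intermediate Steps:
C(R, D) = (1 + D)/R (C(R, D) = (D + 1)/(R + 0) = (1 + D)/R)
a(K) = 6 + 2*K² (a(K) = (K² + K²) + 6 = 2*K² + 6 = 6 + 2*K²)
(4*a(2))*C(4, -1) = (4*(6 + 2*2²))*((1 - 1)/4) = (4*(6 + 2*4))*((¼)*0) = (4*(6 + 8))*0 = (4*14)*0 = 56*0 = 0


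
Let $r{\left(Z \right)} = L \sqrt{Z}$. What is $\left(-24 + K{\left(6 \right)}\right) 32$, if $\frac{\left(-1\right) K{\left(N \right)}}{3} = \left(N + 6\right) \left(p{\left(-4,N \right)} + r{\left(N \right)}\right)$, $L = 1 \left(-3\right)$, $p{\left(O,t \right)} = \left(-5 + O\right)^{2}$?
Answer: $-94080 + 3456 \sqrt{6} \approx -85615.0$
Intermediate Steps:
$L = -3$
$r{\left(Z \right)} = - 3 \sqrt{Z}$
$K{\left(N \right)} = - 3 \left(6 + N\right) \left(81 - 3 \sqrt{N}\right)$ ($K{\left(N \right)} = - 3 \left(N + 6\right) \left(\left(-5 - 4\right)^{2} - 3 \sqrt{N}\right) = - 3 \left(6 + N\right) \left(\left(-9\right)^{2} - 3 \sqrt{N}\right) = - 3 \left(6 + N\right) \left(81 - 3 \sqrt{N}\right)$)
$\left(-24 + K{\left(6 \right)}\right) 32 = \left(-24 + \left(-1458 - 1458 + 9 \cdot 6^{\frac{3}{2}} + 54 \sqrt{6}\right)\right) 32 = \left(-24 + \left(-1458 - 1458 + 9 \cdot 6 \sqrt{6} + 54 \sqrt{6}\right)\right) 32 = \left(-24 + \left(-1458 - 1458 + 54 \sqrt{6} + 54 \sqrt{6}\right)\right) 32 = \left(-24 - \left(2916 - 108 \sqrt{6}\right)\right) 32 = \left(-2940 + 108 \sqrt{6}\right) 32 = -94080 + 3456 \sqrt{6}$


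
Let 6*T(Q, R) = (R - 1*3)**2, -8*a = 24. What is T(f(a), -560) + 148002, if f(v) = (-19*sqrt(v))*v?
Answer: 1204981/6 ≈ 2.0083e+5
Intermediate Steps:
a = -3 (a = -1/8*24 = -3)
f(v) = -19*v**(3/2)
T(Q, R) = (-3 + R)**2/6 (T(Q, R) = (R - 1*3)**2/6 = (R - 3)**2/6 = (-3 + R)**2/6)
T(f(a), -560) + 148002 = (-3 - 560)**2/6 + 148002 = (1/6)*(-563)**2 + 148002 = (1/6)*316969 + 148002 = 316969/6 + 148002 = 1204981/6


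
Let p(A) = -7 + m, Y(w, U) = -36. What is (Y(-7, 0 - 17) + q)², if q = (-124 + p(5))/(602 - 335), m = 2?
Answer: 10543009/7921 ≈ 1331.0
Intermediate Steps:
p(A) = -5 (p(A) = -7 + 2 = -5)
q = -43/89 (q = (-124 - 5)/(602 - 335) = -129/267 = -129*1/267 = -43/89 ≈ -0.48315)
(Y(-7, 0 - 17) + q)² = (-36 - 43/89)² = (-3247/89)² = 10543009/7921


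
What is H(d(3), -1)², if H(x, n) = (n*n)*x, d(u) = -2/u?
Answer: 4/9 ≈ 0.44444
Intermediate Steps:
H(x, n) = x*n² (H(x, n) = n²*x = x*n²)
H(d(3), -1)² = (-2/3*(-1)²)² = (-2*⅓*1)² = (-⅔*1)² = (-⅔)² = 4/9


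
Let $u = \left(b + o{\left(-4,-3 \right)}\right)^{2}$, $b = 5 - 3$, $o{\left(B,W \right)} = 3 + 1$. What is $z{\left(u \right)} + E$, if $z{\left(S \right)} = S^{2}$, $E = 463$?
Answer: $1759$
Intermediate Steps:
$o{\left(B,W \right)} = 4$
$b = 2$
$u = 36$ ($u = \left(2 + 4\right)^{2} = 6^{2} = 36$)
$z{\left(u \right)} + E = 36^{2} + 463 = 1296 + 463 = 1759$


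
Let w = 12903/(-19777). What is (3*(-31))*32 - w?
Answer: -58843449/19777 ≈ -2975.3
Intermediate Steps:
w = -12903/19777 (w = 12903*(-1/19777) = -12903/19777 ≈ -0.65242)
(3*(-31))*32 - w = (3*(-31))*32 - 1*(-12903/19777) = -93*32 + 12903/19777 = -2976 + 12903/19777 = -58843449/19777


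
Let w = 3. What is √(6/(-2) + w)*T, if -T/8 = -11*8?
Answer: 0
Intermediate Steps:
T = 704 (T = -(-88)*8 = -8*(-88) = 704)
√(6/(-2) + w)*T = √(6/(-2) + 3)*704 = √(6*(-½) + 3)*704 = √(-3 + 3)*704 = √0*704 = 0*704 = 0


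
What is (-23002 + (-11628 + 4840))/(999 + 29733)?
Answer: -4965/5122 ≈ -0.96935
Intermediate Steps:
(-23002 + (-11628 + 4840))/(999 + 29733) = (-23002 - 6788)/30732 = -29790*1/30732 = -4965/5122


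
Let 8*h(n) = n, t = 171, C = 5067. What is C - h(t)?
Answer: 40365/8 ≈ 5045.6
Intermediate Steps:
h(n) = n/8
C - h(t) = 5067 - 171/8 = 40365/8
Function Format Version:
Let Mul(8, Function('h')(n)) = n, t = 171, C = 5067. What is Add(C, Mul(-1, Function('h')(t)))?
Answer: Rational(40365, 8) ≈ 5045.6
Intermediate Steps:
Function('h')(n) = Mul(Rational(1, 8), n)
Add(C, Mul(-1, Function('h')(t))) = Add(5067, Mul(-1, Mul(Rational(1, 8), 171))) = Add(5067, Mul(-1, Rational(171, 8))) = Add(5067, Rational(-171, 8)) = Rational(40365, 8)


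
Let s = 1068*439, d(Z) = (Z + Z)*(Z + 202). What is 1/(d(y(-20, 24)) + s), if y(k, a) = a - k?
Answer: 1/490500 ≈ 2.0387e-6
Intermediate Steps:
d(Z) = 2*Z*(202 + Z) (d(Z) = (2*Z)*(202 + Z) = 2*Z*(202 + Z))
s = 468852
1/(d(y(-20, 24)) + s) = 1/(2*(24 - 1*(-20))*(202 + (24 - 1*(-20))) + 468852) = 1/(2*(24 + 20)*(202 + (24 + 20)) + 468852) = 1/(2*44*(202 + 44) + 468852) = 1/(2*44*246 + 468852) = 1/(21648 + 468852) = 1/490500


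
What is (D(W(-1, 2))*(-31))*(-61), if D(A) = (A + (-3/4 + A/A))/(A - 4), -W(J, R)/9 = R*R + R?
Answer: 406565/232 ≈ 1752.4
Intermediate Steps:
W(J, R) = -9*R - 9*R² (W(J, R) = -9*(R*R + R) = -9*(R² + R) = -9*(R + R²) = -9*R - 9*R²)
D(A) = (¼ + A)/(-4 + A) (D(A) = (A + (-3*¼ + 1))/(-4 + A) = (A + (-¾ + 1))/(-4 + A) = (A + ¼)/(-4 + A) = (¼ + A)/(-4 + A))
(D(W(-1, 2))*(-31))*(-61) = (((¼ - 9*2*(1 + 2))/(-4 - 9*2*(1 + 2)))*(-31))*(-61) = (((¼ - 9*2*3)/(-4 - 9*2*3))*(-31))*(-61) = (((¼ - 54)/(-4 - 54))*(-31))*(-61) = ((-215/4/(-58))*(-31))*(-61) = (-1/58*(-215/4)*(-31))*(-61) = ((215/232)*(-31))*(-61) = -6665/232*(-61) = 406565/232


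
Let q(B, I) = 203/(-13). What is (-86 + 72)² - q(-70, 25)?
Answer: 2751/13 ≈ 211.62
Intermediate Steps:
q(B, I) = -203/13 (q(B, I) = 203*(-1/13) = -203/13)
(-86 + 72)² - q(-70, 25) = (-86 + 72)² - 1*(-203/13) = (-14)² + 203/13 = 196 + 203/13 = 2751/13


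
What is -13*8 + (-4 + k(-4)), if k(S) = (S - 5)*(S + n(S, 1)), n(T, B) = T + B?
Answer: -45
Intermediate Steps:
n(T, B) = B + T
k(S) = (1 + 2*S)*(-5 + S) (k(S) = (S - 5)*(S + (1 + S)) = (-5 + S)*(1 + 2*S) = (1 + 2*S)*(-5 + S))
-13*8 + (-4 + k(-4)) = -13*8 + (-4 + (-5 - 9*(-4) + 2*(-4)²)) = -104 + (-4 + (-5 + 36 + 2*16)) = -104 + (-4 + (-5 + 36 + 32)) = -104 + (-4 + 63) = -104 + 59 = -45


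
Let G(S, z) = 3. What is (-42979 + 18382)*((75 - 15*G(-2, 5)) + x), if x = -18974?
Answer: 465965568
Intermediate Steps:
(-42979 + 18382)*((75 - 15*G(-2, 5)) + x) = (-42979 + 18382)*((75 - 15*3) - 18974) = -24597*((75 - 45) - 18974) = -24597*(30 - 18974) = -24597*(-18944) = 465965568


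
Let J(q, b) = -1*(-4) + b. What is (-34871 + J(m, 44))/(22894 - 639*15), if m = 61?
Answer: -34823/13309 ≈ -2.6165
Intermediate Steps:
J(q, b) = 4 + b
(-34871 + J(m, 44))/(22894 - 639*15) = (-34871 + (4 + 44))/(22894 - 639*15) = (-34871 + 48)/(22894 - 9585) = -34823/13309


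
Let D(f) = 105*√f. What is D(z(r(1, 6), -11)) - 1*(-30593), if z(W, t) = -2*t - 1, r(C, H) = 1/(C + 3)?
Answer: 30593 + 105*√21 ≈ 31074.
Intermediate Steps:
r(C, H) = 1/(3 + C)
z(W, t) = -1 - 2*t
D(z(r(1, 6), -11)) - 1*(-30593) = 105*√(-1 - 2*(-11)) - 1*(-30593) = 105*√(-1 + 22) + 30593 = 105*√21 + 30593 = 30593 + 105*√21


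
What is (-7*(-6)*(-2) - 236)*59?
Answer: -18880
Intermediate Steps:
(-7*(-6)*(-2) - 236)*59 = (42*(-2) - 236)*59 = (-84 - 236)*59 = -320*59 = -18880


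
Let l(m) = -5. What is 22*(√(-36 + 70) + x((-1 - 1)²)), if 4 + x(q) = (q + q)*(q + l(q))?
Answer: -264 + 22*√34 ≈ -135.72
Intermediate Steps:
x(q) = -4 + 2*q*(-5 + q) (x(q) = -4 + (q + q)*(q - 5) = -4 + (2*q)*(-5 + q) = -4 + 2*q*(-5 + q))
22*(√(-36 + 70) + x((-1 - 1)²)) = 22*(√(-36 + 70) + (-4 - 10*(-1 - 1)² + 2*((-1 - 1)²)²)) = 22*(√34 + (-4 - 10*(-2)² + 2*((-2)²)²)) = 22*(√34 + (-4 - 10*4 + 2*4²)) = 22*(√34 + (-4 - 40 + 2*16)) = 22*(√34 + (-4 - 40 + 32)) = 22*(√34 - 12) = 22*(-12 + √34) = -264 + 22*√34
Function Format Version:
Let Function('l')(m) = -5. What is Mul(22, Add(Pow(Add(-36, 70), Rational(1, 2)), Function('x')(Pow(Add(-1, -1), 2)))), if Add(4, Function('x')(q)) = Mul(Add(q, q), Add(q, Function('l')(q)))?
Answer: Add(-264, Mul(22, Pow(34, Rational(1, 2)))) ≈ -135.72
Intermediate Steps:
Function('x')(q) = Add(-4, Mul(2, q, Add(-5, q))) (Function('x')(q) = Add(-4, Mul(Add(q, q), Add(q, -5))) = Add(-4, Mul(Mul(2, q), Add(-5, q))) = Add(-4, Mul(2, q, Add(-5, q))))
Mul(22, Add(Pow(Add(-36, 70), Rational(1, 2)), Function('x')(Pow(Add(-1, -1), 2)))) = Mul(22, Add(Pow(Add(-36, 70), Rational(1, 2)), Add(-4, Mul(-10, Pow(Add(-1, -1), 2)), Mul(2, Pow(Pow(Add(-1, -1), 2), 2))))) = Mul(22, Add(Pow(34, Rational(1, 2)), Add(-4, Mul(-10, Pow(-2, 2)), Mul(2, Pow(Pow(-2, 2), 2))))) = Mul(22, Add(Pow(34, Rational(1, 2)), Add(-4, Mul(-10, 4), Mul(2, Pow(4, 2))))) = Mul(22, Add(Pow(34, Rational(1, 2)), Add(-4, -40, Mul(2, 16)))) = Mul(22, Add(Pow(34, Rational(1, 2)), Add(-4, -40, 32))) = Mul(22, Add(Pow(34, Rational(1, 2)), -12)) = Mul(22, Add(-12, Pow(34, Rational(1, 2)))) = Add(-264, Mul(22, Pow(34, Rational(1, 2))))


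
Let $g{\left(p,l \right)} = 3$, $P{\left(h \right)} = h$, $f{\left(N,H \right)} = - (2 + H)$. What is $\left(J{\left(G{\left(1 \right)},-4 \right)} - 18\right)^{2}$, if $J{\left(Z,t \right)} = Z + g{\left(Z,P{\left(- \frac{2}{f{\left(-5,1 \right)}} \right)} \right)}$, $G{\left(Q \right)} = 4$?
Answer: $121$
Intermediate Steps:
$f{\left(N,H \right)} = -2 - H$
$J{\left(Z,t \right)} = 3 + Z$ ($J{\left(Z,t \right)} = Z + 3 = 3 + Z$)
$\left(J{\left(G{\left(1 \right)},-4 \right)} - 18\right)^{2} = \left(\left(3 + 4\right) - 18\right)^{2} = \left(7 - 18\right)^{2} = \left(-11\right)^{2} = 121$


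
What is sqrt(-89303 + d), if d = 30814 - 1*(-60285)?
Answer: 2*sqrt(449) ≈ 42.379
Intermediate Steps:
d = 91099 (d = 30814 + 60285 = 91099)
sqrt(-89303 + d) = sqrt(-89303 + 91099) = sqrt(1796) = 2*sqrt(449)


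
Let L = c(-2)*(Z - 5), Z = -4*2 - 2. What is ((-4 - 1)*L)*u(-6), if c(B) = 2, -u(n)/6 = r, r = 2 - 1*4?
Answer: 1800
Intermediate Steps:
r = -2 (r = 2 - 4 = -2)
u(n) = 12 (u(n) = -6*(-2) = 12)
Z = -10 (Z = -8 - 2 = -10)
L = -30 (L = 2*(-10 - 5) = 2*(-15) = -30)
((-4 - 1)*L)*u(-6) = ((-4 - 1)*(-30))*12 = -5*(-30)*12 = 150*12 = 1800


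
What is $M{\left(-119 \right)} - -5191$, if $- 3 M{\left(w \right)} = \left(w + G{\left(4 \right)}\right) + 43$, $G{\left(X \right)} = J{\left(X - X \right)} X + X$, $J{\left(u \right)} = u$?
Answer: $5215$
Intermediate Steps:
$G{\left(X \right)} = X$ ($G{\left(X \right)} = \left(X - X\right) X + X = 0 X + X = 0 + X = X$)
$M{\left(w \right)} = - \frac{47}{3} - \frac{w}{3}$ ($M{\left(w \right)} = - \frac{\left(w + 4\right) + 43}{3} = - \frac{\left(4 + w\right) + 43}{3} = - \frac{47 + w}{3} = - \frac{47}{3} - \frac{w}{3}$)
$M{\left(-119 \right)} - -5191 = \left(- \frac{47}{3} - - \frac{119}{3}\right) - -5191 = \left(- \frac{47}{3} + \frac{119}{3}\right) + 5191 = 24 + 5191 = 5215$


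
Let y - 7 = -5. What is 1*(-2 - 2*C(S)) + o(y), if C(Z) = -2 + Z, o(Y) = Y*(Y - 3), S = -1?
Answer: 2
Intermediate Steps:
y = 2 (y = 7 - 5 = 2)
o(Y) = Y*(-3 + Y)
1*(-2 - 2*C(S)) + o(y) = 1*(-2 - 2*(-2 - 1)) + 2*(-3 + 2) = 1*(-2 - 2*(-3)) + 2*(-1) = 1*(-2 + 6) - 2 = 1*4 - 2 = 4 - 2 = 2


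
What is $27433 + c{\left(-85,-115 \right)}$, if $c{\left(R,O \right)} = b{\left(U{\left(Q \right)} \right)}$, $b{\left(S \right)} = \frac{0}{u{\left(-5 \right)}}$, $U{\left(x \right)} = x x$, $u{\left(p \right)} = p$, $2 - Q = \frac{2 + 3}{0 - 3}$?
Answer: $27433$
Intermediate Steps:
$Q = \frac{11}{3}$ ($Q = 2 - \frac{2 + 3}{0 - 3} = 2 - \frac{5}{-3} = 2 - 5 \left(- \frac{1}{3}\right) = 2 - - \frac{5}{3} = 2 + \frac{5}{3} = \frac{11}{3} \approx 3.6667$)
$U{\left(x \right)} = x^{2}$
$b{\left(S \right)} = 0$ ($b{\left(S \right)} = \frac{0}{-5} = 0 \left(- \frac{1}{5}\right) = 0$)
$c{\left(R,O \right)} = 0$
$27433 + c{\left(-85,-115 \right)} = 27433 + 0 = 27433$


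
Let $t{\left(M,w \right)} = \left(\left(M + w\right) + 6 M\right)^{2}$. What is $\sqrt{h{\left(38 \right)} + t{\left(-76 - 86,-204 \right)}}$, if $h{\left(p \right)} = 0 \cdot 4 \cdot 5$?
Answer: $1338$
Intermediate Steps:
$h{\left(p \right)} = 0$ ($h{\left(p \right)} = 0 \cdot 5 = 0$)
$t{\left(M,w \right)} = \left(w + 7 M\right)^{2}$
$\sqrt{h{\left(38 \right)} + t{\left(-76 - 86,-204 \right)}} = \sqrt{0 + \left(-204 + 7 \left(-76 - 86\right)\right)^{2}} = \sqrt{0 + \left(-204 + 7 \left(-162\right)\right)^{2}} = \sqrt{0 + \left(-204 - 1134\right)^{2}} = \sqrt{0 + \left(-1338\right)^{2}} = \sqrt{0 + 1790244} = \sqrt{1790244} = 1338$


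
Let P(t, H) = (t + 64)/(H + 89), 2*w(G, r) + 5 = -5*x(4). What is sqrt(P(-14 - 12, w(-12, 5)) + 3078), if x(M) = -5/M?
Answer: sqrt(1582583910)/717 ≈ 55.484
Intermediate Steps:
w(G, r) = 5/8 (w(G, r) = -5/2 + (-(-25)/4)/2 = -5/2 + (-5*(-5/4))/2 = -5/2 + (1/2)*(25/4) = -5/2 + 25/8 = 5/8)
P(t, H) = (64 + t)/(89 + H)
sqrt(P(-14 - 12, w(-12, 5)) + 3078) = sqrt((64 + (-14 - 12))/(89 + 5/8) + 3078) = sqrt((64 - 26)/(717/8) + 3078) = sqrt((8/717)*38 + 3078) = sqrt(304/717 + 3078) = sqrt(2207230/717) = sqrt(1582583910)/717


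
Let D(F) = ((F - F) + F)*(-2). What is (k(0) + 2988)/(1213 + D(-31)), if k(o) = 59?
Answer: 3047/1275 ≈ 2.3898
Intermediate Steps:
D(F) = -2*F (D(F) = (0 + F)*(-2) = F*(-2) = -2*F)
(k(0) + 2988)/(1213 + D(-31)) = (59 + 2988)/(1213 - 2*(-31)) = 3047/(1213 + 62) = 3047/1275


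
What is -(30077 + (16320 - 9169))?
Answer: -37228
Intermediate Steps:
-(30077 + (16320 - 9169)) = -(30077 + 7151) = -1*37228 = -37228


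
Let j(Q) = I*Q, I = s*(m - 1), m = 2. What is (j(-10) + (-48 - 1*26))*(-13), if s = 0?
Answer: 962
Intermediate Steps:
I = 0 (I = 0*(2 - 1) = 0*1 = 0)
j(Q) = 0 (j(Q) = 0*Q = 0)
(j(-10) + (-48 - 1*26))*(-13) = (0 + (-48 - 1*26))*(-13) = (0 + (-48 - 26))*(-13) = (0 - 74)*(-13) = -74*(-13) = 962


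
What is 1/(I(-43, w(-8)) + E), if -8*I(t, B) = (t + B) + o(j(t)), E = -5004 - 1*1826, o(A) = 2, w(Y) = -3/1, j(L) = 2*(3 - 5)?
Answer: -2/13649 ≈ -0.00014653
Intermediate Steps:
j(L) = -4 (j(L) = 2*(-2) = -4)
w(Y) = -3 (w(Y) = -3*1 = -3)
E = -6830 (E = -5004 - 1826 = -6830)
I(t, B) = -¼ - B/8 - t/8 (I(t, B) = -((t + B) + 2)/8 = -((B + t) + 2)/8 = -(2 + B + t)/8 = -¼ - B/8 - t/8)
1/(I(-43, w(-8)) + E) = 1/((-¼ - ⅛*(-3) - ⅛*(-43)) - 6830) = 1/((-¼ + 3/8 + 43/8) - 6830) = 1/(11/2 - 6830) = 1/(-13649/2) = -2/13649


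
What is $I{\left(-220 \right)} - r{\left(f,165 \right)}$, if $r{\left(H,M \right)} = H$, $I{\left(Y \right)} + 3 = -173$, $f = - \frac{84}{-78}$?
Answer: $- \frac{2302}{13} \approx -177.08$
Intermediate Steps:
$f = \frac{14}{13}$ ($f = \left(-84\right) \left(- \frac{1}{78}\right) = \frac{14}{13} \approx 1.0769$)
$I{\left(Y \right)} = -176$ ($I{\left(Y \right)} = -3 - 173 = -176$)
$I{\left(-220 \right)} - r{\left(f,165 \right)} = -176 - \frac{14}{13} = - \frac{2302}{13}$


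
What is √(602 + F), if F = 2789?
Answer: √3391 ≈ 58.232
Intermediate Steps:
√(602 + F) = √(602 + 2789) = √3391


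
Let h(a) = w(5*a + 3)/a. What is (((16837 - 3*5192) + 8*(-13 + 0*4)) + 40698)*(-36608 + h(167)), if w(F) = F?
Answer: -255846974790/167 ≈ -1.5320e+9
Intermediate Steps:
h(a) = (3 + 5*a)/a (h(a) = (5*a + 3)/a = (3 + 5*a)/a)
(((16837 - 3*5192) + 8*(-13 + 0*4)) + 40698)*(-36608 + h(167)) = (((16837 - 3*5192) + 8*(-13 + 0*4)) + 40698)*(-36608 + (5 + 3/167)) = (((16837 - 15576) + 8*(-13 + 0)) + 40698)*(-36608 + (5 + 3*(1/167))) = ((1261 + 8*(-13)) + 40698)*(-36608 + (5 + 3/167)) = ((1261 - 104) + 40698)*(-36608 + 838/167) = (1157 + 40698)*(-6112698/167) = 41855*(-6112698/167) = -255846974790/167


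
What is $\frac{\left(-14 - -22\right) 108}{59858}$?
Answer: $\frac{432}{29929} \approx 0.014434$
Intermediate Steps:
$\frac{\left(-14 - -22\right) 108}{59858} = \left(-14 + 22\right) 108 \cdot \frac{1}{59858} = 8 \cdot 108 \cdot \frac{1}{59858} = 864 \cdot \frac{1}{59858} = \frac{432}{29929}$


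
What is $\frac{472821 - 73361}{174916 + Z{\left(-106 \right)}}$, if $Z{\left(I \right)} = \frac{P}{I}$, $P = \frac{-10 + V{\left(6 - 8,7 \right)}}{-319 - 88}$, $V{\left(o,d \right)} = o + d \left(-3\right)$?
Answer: $\frac{1566682120}{686020549} \approx 2.2837$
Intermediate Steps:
$V{\left(o,d \right)} = o - 3 d$
$P = \frac{3}{37}$ ($P = \frac{-10 + \left(\left(6 - 8\right) - 21\right)}{-319 - 88} = \frac{-10 - 23}{-407} = \left(-10 - 23\right) \left(- \frac{1}{407}\right) = \left(-33\right) \left(- \frac{1}{407}\right) = \frac{3}{37} \approx 0.081081$)
$Z{\left(I \right)} = \frac{3}{37 I}$
$\frac{472821 - 73361}{174916 + Z{\left(-106 \right)}} = \frac{472821 - 73361}{174916 + \frac{3}{37 \left(-106\right)}} = \frac{399460}{174916 + \frac{3}{37} \left(- \frac{1}{106}\right)} = \frac{399460}{174916 - \frac{3}{3922}} = \frac{399460}{\frac{686020549}{3922}} = 399460 \cdot \frac{3922}{686020549} = \frac{1566682120}{686020549}$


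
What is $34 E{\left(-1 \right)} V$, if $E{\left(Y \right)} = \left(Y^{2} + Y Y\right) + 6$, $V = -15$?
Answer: $-4080$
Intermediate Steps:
$E{\left(Y \right)} = 6 + 2 Y^{2}$ ($E{\left(Y \right)} = \left(Y^{2} + Y^{2}\right) + 6 = 2 Y^{2} + 6 = 6 + 2 Y^{2}$)
$34 E{\left(-1 \right)} V = 34 \left(6 + 2 \left(-1\right)^{2}\right) \left(-15\right) = 34 \left(6 + 2 \cdot 1\right) \left(-15\right) = 34 \left(6 + 2\right) \left(-15\right) = 34 \cdot 8 \left(-15\right) = 272 \left(-15\right) = -4080$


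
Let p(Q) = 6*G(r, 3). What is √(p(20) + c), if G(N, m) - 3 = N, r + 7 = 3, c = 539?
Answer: √533 ≈ 23.087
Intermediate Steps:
r = -4 (r = -7 + 3 = -4)
G(N, m) = 3 + N
p(Q) = -6 (p(Q) = 6*(3 - 4) = 6*(-1) = -6)
√(p(20) + c) = √(-6 + 539) = √533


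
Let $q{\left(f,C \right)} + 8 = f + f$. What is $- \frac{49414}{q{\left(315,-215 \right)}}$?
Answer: $- \frac{24707}{311} \approx -79.444$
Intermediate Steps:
$q{\left(f,C \right)} = -8 + 2 f$ ($q{\left(f,C \right)} = -8 + \left(f + f\right) = -8 + 2 f$)
$- \frac{49414}{q{\left(315,-215 \right)}} = - \frac{49414}{-8 + 2 \cdot 315} = - \frac{49414}{-8 + 630} = - \frac{49414}{622} = \left(-49414\right) \frac{1}{622} = - \frac{24707}{311}$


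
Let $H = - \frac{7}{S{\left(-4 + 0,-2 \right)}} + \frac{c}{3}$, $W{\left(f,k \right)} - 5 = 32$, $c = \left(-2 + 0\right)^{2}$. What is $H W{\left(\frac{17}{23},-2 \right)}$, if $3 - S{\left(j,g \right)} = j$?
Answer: $\frac{37}{3} \approx 12.333$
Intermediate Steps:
$c = 4$ ($c = \left(-2\right)^{2} = 4$)
$S{\left(j,g \right)} = 3 - j$
$W{\left(f,k \right)} = 37$ ($W{\left(f,k \right)} = 5 + 32 = 37$)
$H = \frac{1}{3}$ ($H = - \frac{7}{3 - \left(-4 + 0\right)} + \frac{4}{3} = - \frac{7}{3 - -4} + 4 \cdot \frac{1}{3} = - \frac{7}{3 + 4} + \frac{4}{3} = - \frac{7}{7} + \frac{4}{3} = \left(-7\right) \frac{1}{7} + \frac{4}{3} = -1 + \frac{4}{3} = \frac{1}{3} \approx 0.33333$)
$H W{\left(\frac{17}{23},-2 \right)} = \frac{1}{3} \cdot 37 = \frac{37}{3}$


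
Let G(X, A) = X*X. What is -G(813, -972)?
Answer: -660969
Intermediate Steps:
G(X, A) = X²
-G(813, -972) = -1*813² = -1*660969 = -660969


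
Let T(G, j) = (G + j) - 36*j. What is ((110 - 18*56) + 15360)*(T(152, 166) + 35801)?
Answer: 435928066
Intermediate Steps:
T(G, j) = G - 35*j
((110 - 18*56) + 15360)*(T(152, 166) + 35801) = ((110 - 18*56) + 15360)*((152 - 35*166) + 35801) = ((110 - 1008) + 15360)*((152 - 5810) + 35801) = (-898 + 15360)*(-5658 + 35801) = 14462*30143 = 435928066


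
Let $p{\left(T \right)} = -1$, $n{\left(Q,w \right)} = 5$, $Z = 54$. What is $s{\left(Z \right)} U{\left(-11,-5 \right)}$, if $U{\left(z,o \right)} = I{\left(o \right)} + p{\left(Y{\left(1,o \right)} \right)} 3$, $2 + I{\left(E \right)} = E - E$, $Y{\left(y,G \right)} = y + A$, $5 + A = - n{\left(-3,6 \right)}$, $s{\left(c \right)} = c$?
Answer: $-270$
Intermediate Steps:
$A = -10$ ($A = -5 - 5 = -10$)
$Y{\left(y,G \right)} = -10 + y$ ($Y{\left(y,G \right)} = y - 10 = -10 + y$)
$I{\left(E \right)} = -2$ ($I{\left(E \right)} = -2 + \left(E - E\right) = -2 + 0 = -2$)
$U{\left(z,o \right)} = -5$ ($U{\left(z,o \right)} = -2 - 3 = -5$)
$s{\left(Z \right)} U{\left(-11,-5 \right)} = 54 \left(-5\right) = -270$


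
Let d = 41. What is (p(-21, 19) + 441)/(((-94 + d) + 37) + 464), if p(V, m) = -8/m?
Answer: 8371/8512 ≈ 0.98343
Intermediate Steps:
(p(-21, 19) + 441)/(((-94 + d) + 37) + 464) = (-8/19 + 441)/(((-94 + 41) + 37) + 464) = (-8*1/19 + 441)/((-53 + 37) + 464) = (-8/19 + 441)/(-16 + 464) = (8371/19)/448 = (8371/19)*(1/448) = 8371/8512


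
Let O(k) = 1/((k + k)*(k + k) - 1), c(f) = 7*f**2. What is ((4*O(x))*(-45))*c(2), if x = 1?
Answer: -1680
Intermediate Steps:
O(k) = 1/(-1 + 4*k**2) (O(k) = 1/((2*k)*(2*k) - 1) = 1/(4*k**2 - 1) = 1/(-1 + 4*k**2))
((4*O(x))*(-45))*c(2) = ((4/(-1 + 4*1**2))*(-45))*(7*2**2) = ((4/(-1 + 4*1))*(-45))*(7*4) = ((4/(-1 + 4))*(-45))*28 = ((4/3)*(-45))*28 = -60*28 = -1680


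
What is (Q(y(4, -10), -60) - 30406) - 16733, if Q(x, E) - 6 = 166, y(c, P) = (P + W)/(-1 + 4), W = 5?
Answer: -46967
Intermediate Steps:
y(c, P) = 5/3 + P/3 (y(c, P) = (P + 5)/(-1 + 4) = (5 + P)/3 = (5 + P)*(⅓) = 5/3 + P/3)
Q(x, E) = 172 (Q(x, E) = 6 + 166 = 172)
(Q(y(4, -10), -60) - 30406) - 16733 = (172 - 30406) - 16733 = -30234 - 16733 = -46967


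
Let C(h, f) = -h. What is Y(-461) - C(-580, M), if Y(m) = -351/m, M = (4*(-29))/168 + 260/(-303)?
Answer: -267029/461 ≈ -579.24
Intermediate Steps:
M = -6569/4242 (M = -116*1/168 + 260*(-1/303) = -29/42 - 260/303 = -6569/4242 ≈ -1.5486)
Y(-461) - C(-580, M) = -351/(-461) - (-1)*(-580) = -351*(-1/461) - 1*580 = 351/461 - 580 = -267029/461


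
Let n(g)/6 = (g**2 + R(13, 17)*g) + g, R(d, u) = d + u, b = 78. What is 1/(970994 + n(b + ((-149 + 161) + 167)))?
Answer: 1/1415090 ≈ 7.0667e-7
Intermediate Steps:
n(g) = 6*g**2 + 186*g (n(g) = 6*((g**2 + (13 + 17)*g) + g) = 6*((g**2 + 30*g) + g) = 6*(g**2 + 31*g) = 6*g**2 + 186*g)
1/(970994 + n(b + ((-149 + 161) + 167))) = 1/(970994 + 6*(78 + ((-149 + 161) + 167))*(31 + (78 + ((-149 + 161) + 167)))) = 1/(970994 + 6*(78 + (12 + 167))*(31 + (78 + (12 + 167)))) = 1/(970994 + 6*(78 + 179)*(31 + (78 + 179))) = 1/(970994 + 6*257*(31 + 257)) = 1/(970994 + 6*257*288) = 1/(970994 + 444096) = 1/1415090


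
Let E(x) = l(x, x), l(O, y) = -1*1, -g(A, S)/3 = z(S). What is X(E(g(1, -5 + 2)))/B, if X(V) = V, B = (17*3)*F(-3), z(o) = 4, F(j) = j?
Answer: 1/153 ≈ 0.0065359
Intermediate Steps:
g(A, S) = -12 (g(A, S) = -3*4 = -12)
l(O, y) = -1
B = -153 (B = (17*3)*(-3) = 51*(-3) = -153)
E(x) = -1
X(E(g(1, -5 + 2)))/B = -1/(-153) = -1*(-1/153) = 1/153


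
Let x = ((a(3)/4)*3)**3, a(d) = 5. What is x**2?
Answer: 11390625/4096 ≈ 2780.9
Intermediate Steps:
x = 3375/64 (x = ((5/4)*3)**3 = (15/4)**3 = 3375/64 ≈ 52.734)
x**2 = (3375/64)**2 = 11390625/4096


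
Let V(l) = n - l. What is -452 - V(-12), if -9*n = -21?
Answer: -1399/3 ≈ -466.33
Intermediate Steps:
n = 7/3 (n = -⅑*(-21) = 7/3 ≈ 2.3333)
V(l) = 7/3 - l
-452 - V(-12) = -452 - (7/3 - 1*(-12)) = -452 - (7/3 + 12) = -452 - 1*43/3 = -452 - 43/3 = -1399/3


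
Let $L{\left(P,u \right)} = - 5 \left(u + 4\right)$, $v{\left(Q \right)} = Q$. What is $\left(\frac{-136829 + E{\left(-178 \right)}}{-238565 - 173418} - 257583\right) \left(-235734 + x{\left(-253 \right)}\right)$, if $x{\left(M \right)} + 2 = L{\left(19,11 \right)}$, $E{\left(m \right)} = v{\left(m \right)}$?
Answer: $\frac{1924937529216654}{31691} \approx 6.0741 \cdot 10^{10}$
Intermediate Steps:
$E{\left(m \right)} = m$
$L{\left(P,u \right)} = -20 - 5 u$ ($L{\left(P,u \right)} = - 5 \left(4 + u\right) = -20 - 5 u$)
$x{\left(M \right)} = -77$ ($x{\left(M \right)} = -2 - 75 = -77$)
$\left(\frac{-136829 + E{\left(-178 \right)}}{-238565 - 173418} - 257583\right) \left(-235734 + x{\left(-253 \right)}\right) = \left(\frac{-136829 - 178}{-238565 - 173418} - 257583\right) \left(-235734 - 77\right) = \left(- \frac{137007}{-411983} - 257583\right) \left(-235811\right) = \left(\left(-137007\right) \left(- \frac{1}{411983}\right) - 257583\right) \left(-235811\right) = \left(\frac{10539}{31691} - 257583\right) \left(-235811\right) = \left(- \frac{8163052314}{31691}\right) \left(-235811\right) = \frac{1924937529216654}{31691}$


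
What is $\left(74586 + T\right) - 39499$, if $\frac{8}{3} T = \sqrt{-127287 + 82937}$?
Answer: $35087 + \frac{15 i \sqrt{1774}}{8} \approx 35087.0 + 78.973 i$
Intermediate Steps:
$T = \frac{15 i \sqrt{1774}}{8}$ ($T = \frac{3 \sqrt{-127287 + 82937}}{8} = \frac{3 \sqrt{-44350}}{8} = \frac{3 \cdot 5 i \sqrt{1774}}{8} = \frac{15 i \sqrt{1774}}{8} \approx 78.973 i$)
$\left(74586 + T\right) - 39499 = \left(74586 + \frac{15 i \sqrt{1774}}{8}\right) - 39499 = 35087 + \frac{15 i \sqrt{1774}}{8}$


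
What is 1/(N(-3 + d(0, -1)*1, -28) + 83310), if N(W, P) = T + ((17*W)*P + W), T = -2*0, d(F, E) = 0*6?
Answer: 1/84735 ≈ 1.1802e-5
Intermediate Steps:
d(F, E) = 0
T = 0
N(W, P) = W + 17*P*W (N(W, P) = 0 + ((17*W)*P + W) = 0 + (17*P*W + W) = 0 + (W + 17*P*W) = W + 17*P*W)
1/(N(-3 + d(0, -1)*1, -28) + 83310) = 1/((-3 + 0*1)*(1 + 17*(-28)) + 83310) = 1/((-3 + 0)*(1 - 476) + 83310) = 1/(-3*(-475) + 83310) = 1/(1425 + 83310) = 1/84735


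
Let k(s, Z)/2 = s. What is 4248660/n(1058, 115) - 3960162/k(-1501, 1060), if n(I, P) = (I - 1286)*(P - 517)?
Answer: 823962907/603402 ≈ 1365.5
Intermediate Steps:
k(s, Z) = 2*s
n(I, P) = (-1286 + I)*(-517 + P)
4248660/n(1058, 115) - 3960162/k(-1501, 1060) = 4248660/(664862 - 1286*115 - 517*1058 + 1058*115) - 3960162/(2*(-1501)) = 4248660/(664862 - 147890 - 546986 + 121670) - 3960162/(-3002) = 4248660/91656 - 3960162*(-1/3002) = 4248660*(1/91656) + 1980081/1501 = 354055/7638 + 1980081/1501 = 823962907/603402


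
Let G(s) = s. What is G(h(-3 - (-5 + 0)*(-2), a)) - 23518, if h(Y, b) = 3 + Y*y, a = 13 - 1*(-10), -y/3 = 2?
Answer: -23437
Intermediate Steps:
y = -6 (y = -3*2 = -6)
a = 23 (a = 13 + 10 = 23)
h(Y, b) = 3 - 6*Y (h(Y, b) = 3 + Y*(-6) = 3 - 6*Y)
G(h(-3 - (-5 + 0)*(-2), a)) - 23518 = (3 - 6*(-3 - (-5 + 0)*(-2))) - 23518 = (3 - 6*(-3 - (-5)*(-2))) - 23518 = (3 - 6*(-3 - 1*10)) - 23518 = (3 - 6*(-3 - 10)) - 23518 = (3 - 6*(-13)) - 23518 = (3 + 78) - 23518 = 81 - 23518 = -23437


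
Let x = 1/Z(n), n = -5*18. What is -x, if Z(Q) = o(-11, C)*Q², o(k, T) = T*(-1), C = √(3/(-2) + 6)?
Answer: √2/24300 ≈ 5.8198e-5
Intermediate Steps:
n = -90
C = 3*√2/2 (C = √(3*(-½) + 6) = √(-3/2 + 6) = √(9/2) = 3*√2/2 ≈ 2.1213)
o(k, T) = -T
Z(Q) = -3*√2*Q²/2 (Z(Q) = (-3*√2/2)*Q² = -3*√2*Q²/2)
x = -√2/24300 (x = 1/(-3/2*√2*(-90)²) = 1/(-3/2*√2*8100) = 1/(-12150*√2) = -√2/24300 ≈ -5.8198e-5)
-x = -(-1)*√2/24300 = √2/24300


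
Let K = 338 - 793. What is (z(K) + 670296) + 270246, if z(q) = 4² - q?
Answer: 941013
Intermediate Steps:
K = -455
z(q) = 16 - q
(z(K) + 670296) + 270246 = ((16 - 1*(-455)) + 670296) + 270246 = ((16 + 455) + 670296) + 270246 = (471 + 670296) + 270246 = 670767 + 270246 = 941013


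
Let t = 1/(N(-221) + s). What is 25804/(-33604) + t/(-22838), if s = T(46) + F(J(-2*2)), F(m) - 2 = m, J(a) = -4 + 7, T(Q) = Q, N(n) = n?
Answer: -25045741059/32616546460 ≈ -0.76788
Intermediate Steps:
J(a) = 3
F(m) = 2 + m
s = 51 (s = 46 + (2 + 3) = 46 + 5 = 51)
t = -1/170 (t = 1/(-221 + 51) = 1/(-170) = -1/170 ≈ -0.0058824)
25804/(-33604) + t/(-22838) = 25804/(-33604) - 1/170/(-22838) = 25804*(-1/33604) - 1/170*(-1/22838) = -6451/8401 + 1/3882460 = -25045741059/32616546460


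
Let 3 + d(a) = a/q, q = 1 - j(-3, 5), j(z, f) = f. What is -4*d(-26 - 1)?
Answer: -15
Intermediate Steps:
q = -4 (q = 1 - 1*5 = 1 - 5 = -4)
d(a) = -3 - a/4 (d(a) = -3 + a/(-4) = -3 + a*(-1/4) = -3 - a/4)
-4*d(-26 - 1) = -4*(-3 - (-26 - 1)/4) = -4*(-3 - 1/4*(-27)) = -4*(-3 + 27/4) = -4*15/4 = -15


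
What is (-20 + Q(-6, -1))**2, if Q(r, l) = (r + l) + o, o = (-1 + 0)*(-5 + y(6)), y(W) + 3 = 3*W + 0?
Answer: 1369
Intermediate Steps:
y(W) = -3 + 3*W (y(W) = -3 + (3*W + 0) = -3 + 3*W)
o = -10 (o = (-1 + 0)*(-5 + (-3 + 3*6)) = -(-5 + (-3 + 18)) = -(-5 + 15) = -1*10 = -10)
Q(r, l) = -10 + l + r (Q(r, l) = (r + l) - 10 = (l + r) - 10 = -10 + l + r)
(-20 + Q(-6, -1))**2 = (-20 + (-10 - 1 - 6))**2 = (-20 - 17)**2 = (-37)**2 = 1369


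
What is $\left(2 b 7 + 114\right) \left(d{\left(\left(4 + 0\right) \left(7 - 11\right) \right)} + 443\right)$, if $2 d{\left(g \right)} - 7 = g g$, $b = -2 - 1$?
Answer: $41364$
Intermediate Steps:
$b = -3$ ($b = -2 - 1 = -3$)
$d{\left(g \right)} = \frac{7}{2} + \frac{g^{2}}{2}$ ($d{\left(g \right)} = \frac{7}{2} + \frac{g g}{2} = \frac{7}{2} + \frac{g^{2}}{2}$)
$\left(2 b 7 + 114\right) \left(d{\left(\left(4 + 0\right) \left(7 - 11\right) \right)} + 443\right) = \left(2 \left(-3\right) 7 + 114\right) \left(\left(\frac{7}{2} + \frac{\left(\left(4 + 0\right) \left(7 - 11\right)\right)^{2}}{2}\right) + 443\right) = \left(\left(-6\right) 7 + 114\right) \left(\left(\frac{7}{2} + \frac{\left(4 \left(-4\right)\right)^{2}}{2}\right) + 443\right) = \left(-42 + 114\right) \left(\left(\frac{7}{2} + \frac{\left(-16\right)^{2}}{2}\right) + 443\right) = 72 \left(\left(\frac{7}{2} + \frac{1}{2} \cdot 256\right) + 443\right) = 72 \left(\left(\frac{7}{2} + 128\right) + 443\right) = 72 \left(\frac{263}{2} + 443\right) = 72 \cdot \frac{1149}{2} = 41364$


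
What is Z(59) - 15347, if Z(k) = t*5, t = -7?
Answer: -15382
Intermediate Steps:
Z(k) = -35 (Z(k) = -7*5 = -35)
Z(59) - 15347 = -35 - 15347 = -15382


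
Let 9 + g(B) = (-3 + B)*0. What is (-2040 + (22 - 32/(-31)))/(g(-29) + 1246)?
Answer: -62526/38347 ≈ -1.6305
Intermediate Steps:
g(B) = -9 (g(B) = -9 + (-3 + B)*0 = -9 + 0 = -9)
(-2040 + (22 - 32/(-31)))/(g(-29) + 1246) = (-2040 + (22 - 32/(-31)))/(-9 + 1246) = (-2040 + (22 - 1/31*(-32)))/1237 = (-2040 + (22 + 32/31))*(1/1237) = (-2040 + 714/31)*(1/1237) = -62526/31*1/1237 = -62526/38347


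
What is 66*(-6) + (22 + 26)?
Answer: -348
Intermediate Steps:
66*(-6) + (22 + 26) = -396 + 48 = -348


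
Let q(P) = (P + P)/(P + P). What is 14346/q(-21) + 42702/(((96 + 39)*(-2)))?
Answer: 638453/45 ≈ 14188.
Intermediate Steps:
q(P) = 1 (q(P) = (2*P)/((2*P)) = (2*P)*(1/(2*P)) = 1)
14346/q(-21) + 42702/(((96 + 39)*(-2))) = 14346/1 + 42702/(((96 + 39)*(-2))) = 14346*1 + 42702/((135*(-2))) = 14346 + 42702/(-270) = 14346 + 42702*(-1/270) = 14346 - 7117/45 = 638453/45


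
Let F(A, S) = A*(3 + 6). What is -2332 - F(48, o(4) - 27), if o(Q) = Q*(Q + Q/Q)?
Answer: -2764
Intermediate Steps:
o(Q) = Q*(1 + Q) (o(Q) = Q*(Q + 1) = Q*(1 + Q))
F(A, S) = 9*A (F(A, S) = A*9 = 9*A)
-2332 - F(48, o(4) - 27) = -2332 - 9*48 = -2332 - 1*432 = -2332 - 432 = -2764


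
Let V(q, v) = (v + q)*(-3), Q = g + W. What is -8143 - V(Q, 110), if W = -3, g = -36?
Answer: -7930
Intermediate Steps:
Q = -39 (Q = -36 - 3 = -39)
V(q, v) = -3*q - 3*v (V(q, v) = (q + v)*(-3) = -3*q - 3*v)
-8143 - V(Q, 110) = -8143 - (-3*(-39) - 3*110) = -8143 - (117 - 330) = -8143 - 1*(-213) = -8143 + 213 = -7930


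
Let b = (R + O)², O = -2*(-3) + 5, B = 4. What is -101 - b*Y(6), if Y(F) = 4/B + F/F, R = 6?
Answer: -679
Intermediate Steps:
O = 11 (O = 6 + 5 = 11)
b = 289 (b = (6 + 11)² = 17² = 289)
Y(F) = 2 (Y(F) = 4/4 + F/F = 4*(¼) + 1 = 1 + 1 = 2)
-101 - b*Y(6) = -101 - 289*2 = -101 - 1*578 = -101 - 578 = -679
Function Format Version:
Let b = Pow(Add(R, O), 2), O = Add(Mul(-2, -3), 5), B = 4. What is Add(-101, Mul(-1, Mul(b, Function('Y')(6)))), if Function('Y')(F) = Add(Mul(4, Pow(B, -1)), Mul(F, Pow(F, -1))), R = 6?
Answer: -679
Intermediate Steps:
O = 11 (O = Add(6, 5) = 11)
b = 289 (b = Pow(Add(6, 11), 2) = Pow(17, 2) = 289)
Function('Y')(F) = 2 (Function('Y')(F) = Add(Mul(4, Pow(4, -1)), Mul(F, Pow(F, -1))) = Add(Mul(4, Rational(1, 4)), 1) = Add(1, 1) = 2)
Add(-101, Mul(-1, Mul(b, Function('Y')(6)))) = Add(-101, Mul(-1, Mul(289, 2))) = Add(-101, Mul(-1, 578)) = Add(-101, -578) = -679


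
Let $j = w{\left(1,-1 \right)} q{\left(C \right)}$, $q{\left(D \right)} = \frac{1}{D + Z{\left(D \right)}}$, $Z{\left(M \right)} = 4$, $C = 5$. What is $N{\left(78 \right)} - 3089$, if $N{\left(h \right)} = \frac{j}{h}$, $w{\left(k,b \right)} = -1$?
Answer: $- \frac{2168479}{702} \approx -3089.0$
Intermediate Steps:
$q{\left(D \right)} = \frac{1}{4 + D}$ ($q{\left(D \right)} = \frac{1}{D + 4} = \frac{1}{4 + D}$)
$j = - \frac{1}{9}$ ($j = - \frac{1}{4 + 5} = - \frac{1}{9} \approx -0.11111$)
$N{\left(h \right)} = - \frac{1}{9 h}$
$N{\left(78 \right)} - 3089 = - \frac{1}{9 \cdot 78} - 3089 = \left(- \frac{1}{9}\right) \frac{1}{78} - 3089 = - \frac{1}{702} - 3089 = - \frac{2168479}{702}$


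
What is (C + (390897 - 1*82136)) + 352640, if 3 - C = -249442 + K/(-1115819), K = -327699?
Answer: 1016338945175/1115819 ≈ 9.1085e+5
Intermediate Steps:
C = 278335142756/1115819 (C = 3 - (-249442 - 327699/(-1115819)) = 3 - (-249442 - 327699*(-1/1115819)) = 3 - (-249442 + 327699/1115819) = 3 - 1*(-278331795299/1115819) = 3 + 278331795299/1115819 = 278335142756/1115819 ≈ 2.4944e+5)
(C + (390897 - 1*82136)) + 352640 = (278335142756/1115819 + (390897 - 1*82136)) + 352640 = (278335142756/1115819 + (390897 - 82136)) + 352640 = (278335142756/1115819 + 308761) + 352640 = 622856533015/1115819 + 352640 = 1016338945175/1115819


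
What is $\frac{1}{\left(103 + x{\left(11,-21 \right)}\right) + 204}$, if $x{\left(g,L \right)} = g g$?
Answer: $\frac{1}{428} \approx 0.0023364$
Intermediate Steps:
$x{\left(g,L \right)} = g^{2}$
$\frac{1}{\left(103 + x{\left(11,-21 \right)}\right) + 204} = \frac{1}{\left(103 + 11^{2}\right) + 204} = \frac{1}{\left(103 + 121\right) + 204} = \frac{1}{224 + 204} = \frac{1}{428}$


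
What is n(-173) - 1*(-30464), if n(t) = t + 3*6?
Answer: 30309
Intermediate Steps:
n(t) = 18 + t (n(t) = t + 18 = 18 + t)
n(-173) - 1*(-30464) = (18 - 173) - 1*(-30464) = -155 + 30464 = 30309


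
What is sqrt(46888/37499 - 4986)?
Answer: 13*I*sqrt(41475918946)/37499 ≈ 70.603*I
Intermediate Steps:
sqrt(46888/37499 - 4986) = sqrt(-186923126/37499) = 13*I*sqrt(41475918946)/37499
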